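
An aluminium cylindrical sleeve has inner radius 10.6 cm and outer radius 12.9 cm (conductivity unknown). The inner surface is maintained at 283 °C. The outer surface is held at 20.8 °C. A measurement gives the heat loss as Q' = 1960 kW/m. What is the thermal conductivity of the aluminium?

ΣR = ΔT/Q' = |283 − 20.8|/1.96×10^6 = 1.338×10^-4 m·K/W
ln(r₂/r₁)/(2πk) = 1.338×10^-4 ⇒ k = 0.1964/(2π·1.338×10^-4) = 234 W/m·K

k = 234 W/m·K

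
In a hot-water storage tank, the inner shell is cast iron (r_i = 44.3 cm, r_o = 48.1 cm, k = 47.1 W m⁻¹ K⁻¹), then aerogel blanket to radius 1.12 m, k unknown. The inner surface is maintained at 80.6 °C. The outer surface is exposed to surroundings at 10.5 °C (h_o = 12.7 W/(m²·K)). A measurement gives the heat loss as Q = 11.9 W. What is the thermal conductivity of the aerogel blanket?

k = 0.0160 W/m·K

ΣR = ΔT/Q = |80.6 − 10.5|/11.9 = 5.891 K/W
Known resistances:
  R_cast iron = (1/0.443 − 1/0.481)/(4πk) = 0.1783/(4π·47.1) = 3.013×10^-4 K/W
  R_conv,out = 1/(4πr²h) = 1/(4π·1.12²·12.7) = 0.004995 K/W
R_aerogel blanket = ΣR − ΣR_known = 5.891 − 0.005296 = 5.886 K/W
(1/r₁−1/r₂)/(4πk) = 5.886 ⇒ k = 1.186/(4π·5.886) = 0.0160 W/m·K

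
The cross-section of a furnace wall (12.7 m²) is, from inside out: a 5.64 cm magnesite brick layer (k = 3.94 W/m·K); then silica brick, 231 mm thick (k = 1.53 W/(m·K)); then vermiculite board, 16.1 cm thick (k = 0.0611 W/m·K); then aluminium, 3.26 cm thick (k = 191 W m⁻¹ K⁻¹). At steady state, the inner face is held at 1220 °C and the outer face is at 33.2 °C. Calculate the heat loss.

Treat each layer as a resistance in series:
  R_magnesite brick = L/(kA) = 0.0564/(3.94·12.7) = 0.001127 K/W
  R_silica brick = L/(kA) = 0.231/(1.53·12.7) = 0.01189 K/W
  R_vermiculite board = L/(kA) = 0.161/(0.0611·12.7) = 0.2075 K/W
  R_aluminium = L/(kA) = 0.0326/(191·12.7) = 1.344×10^-5 K/W
ΣR = 0.001127 + 0.01189 + 0.2075 + 1.344×10^-5 = 0.2205 K/W
Q = ΔT/ΣR = (1220 °C − 33.2 °C)/0.2205 = 5380 W

Q = 5380 W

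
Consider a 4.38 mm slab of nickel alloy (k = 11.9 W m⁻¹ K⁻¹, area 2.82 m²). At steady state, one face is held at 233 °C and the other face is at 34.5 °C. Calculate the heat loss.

Q = 1520 kW

Q = kA·ΔT/L = 11.9 × 2.82 × |233 °C − 34.5 °C| / 0.00438 = 1.52×10^6 W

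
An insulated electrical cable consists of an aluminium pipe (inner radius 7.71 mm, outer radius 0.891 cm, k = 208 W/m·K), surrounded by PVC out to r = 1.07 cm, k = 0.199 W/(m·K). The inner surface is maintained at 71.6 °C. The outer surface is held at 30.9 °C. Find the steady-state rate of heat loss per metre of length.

Q' = 278 W/m

Treat each layer as a resistance in series:
  R'_aluminium = ln(0.00891/0.00771)/(2πk) = 0.1447/(2π·208) = 1.107×10^-4 m·K/W
  R'_PVC = ln(0.0107/0.00891)/(2πk) = 0.1831/(2π·0.199) = 0.1464 m·K/W
ΣR = 1.107×10^-4 + 0.1464 = 0.1465 m·K/W
Q' = ΔT/ΣR = (71.6 °C − 30.9 °C)/0.1465 = 278 W/m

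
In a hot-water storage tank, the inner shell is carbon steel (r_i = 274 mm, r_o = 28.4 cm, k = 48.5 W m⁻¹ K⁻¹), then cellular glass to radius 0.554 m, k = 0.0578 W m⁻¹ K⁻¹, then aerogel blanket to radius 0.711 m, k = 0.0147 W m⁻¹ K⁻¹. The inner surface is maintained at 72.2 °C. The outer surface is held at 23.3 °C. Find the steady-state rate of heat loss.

Treat each layer as a resistance in series:
  R_carbon steel = (1/0.274 − 1/0.284)/(4πk) = 0.1285/(4π·48.5) = 2.109×10^-4 K/W
  R_cellular glass = (1/0.284 − 1/0.554)/(4πk) = 1.716/(4π·0.0578) = 2.363 K/W
  R_aerogel blanket = (1/0.554 − 1/0.711)/(4πk) = 0.3986/(4π·0.0147) = 2.158 K/W
ΣR = 2.109×10^-4 + 2.363 + 2.158 = 4.521 K/W
Q = ΔT/ΣR = (72.2 °C − 23.3 °C)/4.521 = 10.8 W

Q = 10.8 W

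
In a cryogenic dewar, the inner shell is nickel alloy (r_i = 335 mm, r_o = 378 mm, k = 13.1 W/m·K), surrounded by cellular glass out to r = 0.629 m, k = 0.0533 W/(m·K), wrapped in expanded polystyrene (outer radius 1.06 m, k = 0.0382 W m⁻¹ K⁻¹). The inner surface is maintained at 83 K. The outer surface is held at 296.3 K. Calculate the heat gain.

Resistance network (inner→outer):
  R_nickel alloy = (1/0.335 − 1/0.378)/(4πk) = 0.3396/(4π·13.1) = 0.002063 K/W
  R_cellular glass = (1/0.378 − 1/0.629)/(4πk) = 1.056/(4π·0.0533) = 1.576 K/W
  R_expanded polystyrene = (1/0.629 − 1/1.06)/(4πk) = 0.6464/(4π·0.0382) = 1.347 K/W
ΣR = 0.002063 + 1.576 + 1.347 = 2.925 K/W
Q = ΔT/ΣR = (83 K − 296.3 K)/2.925 = -72.9 W
(Negative Q ⇒ heat flows inward; heat gain = 72.9 W.)

Q = 72.9 W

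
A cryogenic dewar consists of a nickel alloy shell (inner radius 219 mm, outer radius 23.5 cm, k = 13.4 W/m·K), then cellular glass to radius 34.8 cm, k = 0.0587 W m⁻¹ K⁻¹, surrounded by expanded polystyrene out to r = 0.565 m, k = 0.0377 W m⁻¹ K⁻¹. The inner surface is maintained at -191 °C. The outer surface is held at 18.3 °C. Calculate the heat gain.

Q = 49.8 W

Treat each layer as a resistance in series:
  R_nickel alloy = (1/0.219 − 1/0.235)/(4πk) = 0.3109/(4π·13.4) = 0.001846 K/W
  R_cellular glass = (1/0.235 − 1/0.348)/(4πk) = 1.382/(4π·0.0587) = 1.873 K/W
  R_expanded polystyrene = (1/0.348 − 1/0.565)/(4πk) = 1.104/(4π·0.0377) = 2.330 K/W
ΣR = 0.001846 + 1.873 + 2.330 = 4.205 K/W
Q = ΔT/ΣR = (-191 °C − 18.3 °C)/4.205 = -49.8 W
(Negative Q ⇒ heat flows inward; heat gain = 49.8 W.)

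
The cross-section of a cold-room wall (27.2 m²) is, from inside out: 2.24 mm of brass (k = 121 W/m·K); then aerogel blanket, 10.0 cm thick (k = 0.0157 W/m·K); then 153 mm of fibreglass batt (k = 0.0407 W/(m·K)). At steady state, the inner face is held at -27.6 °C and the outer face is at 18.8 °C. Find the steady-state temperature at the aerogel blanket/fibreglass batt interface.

T = 1.58 °C

Treat each layer as a resistance in series:
  R_brass = L/(kA) = 0.00224/(121·27.2) = 6.806×10^-7 K/W
  R_aerogel blanket = L/(kA) = 0.100/(0.0157·27.2) = 0.2342 K/W
  R_fibreglass batt = L/(kA) = 0.153/(0.0407·27.2) = 0.1382 K/W
ΣR = 6.806×10^-7 + 0.2342 + 0.1382 = 0.3724 K/W
Q = ΔT/ΣR = (-27.6 °C − 18.8 °C)/0.3724 = -124.6 W
From the inner boundary to the aerogel blanket/fibreglass batt interface, ΣR_partial = 0.2342 K/W.
T_interface = T_in − Q·ΣR_partial = -27.6 °C − (-124.6)(0.2342) = 1.58 °C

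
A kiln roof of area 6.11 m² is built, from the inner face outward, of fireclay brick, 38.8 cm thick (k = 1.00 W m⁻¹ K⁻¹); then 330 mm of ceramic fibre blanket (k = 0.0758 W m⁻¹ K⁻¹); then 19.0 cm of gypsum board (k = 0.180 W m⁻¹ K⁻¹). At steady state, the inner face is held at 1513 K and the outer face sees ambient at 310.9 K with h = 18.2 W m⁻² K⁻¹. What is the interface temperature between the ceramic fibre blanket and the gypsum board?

Resistance network (inner→outer):
  R_fireclay brick = L/(kA) = 0.388/(1.00·6.11) = 0.06350 K/W
  R_ceramic fibre blanket = L/(kA) = 0.330/(0.0758·6.11) = 0.7125 K/W
  R_gypsum board = L/(kA) = 0.190/(0.180·6.11) = 0.1728 K/W
  R_conv,out = 1/(hA) = 1/(18.2·6.11) = 0.008993 K/W
ΣR = 0.06350 + 0.7125 + 0.1728 + 0.008993 = 0.9578 K/W
Q = ΔT/ΣR = (1513 K − 310.9 K)/0.9578 = 1255 W
From the inner boundary to the ceramic fibre blanket/gypsum board interface, ΣR_partial = 0.7760 K/W.
T_interface = T_in − Q·ΣR_partial = 1513 K − (1255)(0.7760) = 539 K

T = 539 K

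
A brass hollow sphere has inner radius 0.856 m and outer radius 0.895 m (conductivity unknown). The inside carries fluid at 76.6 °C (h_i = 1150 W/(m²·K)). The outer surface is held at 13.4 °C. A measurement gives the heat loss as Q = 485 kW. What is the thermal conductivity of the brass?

k = 113 W/m·K

ΣR = ΔT/Q = |76.6 − 13.4|/4.85×10^5 = 1.303×10^-4 K/W
Known resistances:
  R_conv,in = 1/(4πr²h) = 1/(4π·0.856²·1150) = 9.444×10^-5 K/W
R_brass = ΣR − ΣR_known = 1.303×10^-4 − 9.444×10^-5 = 3.586×10^-5 K/W
(1/r₁−1/r₂)/(4πk) = 3.586×10^-5 ⇒ k = 0.05091/(4π·3.586×10^-5) = 113 W/m·K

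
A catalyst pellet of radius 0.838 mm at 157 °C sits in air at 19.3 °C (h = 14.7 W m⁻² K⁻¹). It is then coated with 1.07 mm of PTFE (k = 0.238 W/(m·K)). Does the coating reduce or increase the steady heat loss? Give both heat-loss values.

increases: 0.0179 → 0.0805 W

Critical radius for a sphere: r_cr = 2k/h = 0.0324 m = 3.24 cm.
Outer radius after coating: r₂ = 8.38×10^-4 + 0.00107 = 0.001908 m.
Since r₁ < r_cr and r₂ ≤ r_cr, the coating moves toward the maximum at r_cr — heat loss rises.
Bare: R = 1/(4πr₁²h) = 7709 K/W; Q = 137.7/7709 = 0.0179 W.
Coated: R = R_cond + R_conv = 1711 K/W; Q = 137.7/1711 = 0.0805 W.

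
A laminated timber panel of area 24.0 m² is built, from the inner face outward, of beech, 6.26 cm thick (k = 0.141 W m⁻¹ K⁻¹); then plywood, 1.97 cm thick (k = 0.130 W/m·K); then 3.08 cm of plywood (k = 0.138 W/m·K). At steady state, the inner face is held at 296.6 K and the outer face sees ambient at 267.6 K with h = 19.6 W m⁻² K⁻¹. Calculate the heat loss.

Q = 800 W

Resistance network (inner→outer):
  R_beech = L/(kA) = 0.0626/(0.141·24.0) = 0.01850 K/W
  R_plywood = L/(kA) = 0.0197/(0.130·24.0) = 0.006314 K/W
  R_plywood = L/(kA) = 0.0308/(0.138·24.0) = 0.009300 K/W
  R_conv,out = 1/(hA) = 1/(19.6·24.0) = 0.002126 K/W
ΣR = 0.01850 + 0.006314 + 0.009300 + 0.002126 = 0.03624 K/W
Q = ΔT/ΣR = (296.6 K − 267.6 K)/0.03624 = 800 W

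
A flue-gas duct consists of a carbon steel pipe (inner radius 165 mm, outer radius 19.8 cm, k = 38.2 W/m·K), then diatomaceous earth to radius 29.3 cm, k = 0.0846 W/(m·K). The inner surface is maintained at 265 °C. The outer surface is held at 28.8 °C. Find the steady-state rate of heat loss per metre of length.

Q' = 320 W/m

Resistance network (inner→outer):
  R'_carbon steel = ln(0.198/0.165)/(2πk) = 0.1823/(2π·38.2) = 7.596×10^-4 m·K/W
  R'_diatomaceous earth = ln(0.293/0.198)/(2πk) = 0.3919/(2π·0.0846) = 0.7373 m·K/W
ΣR = 7.596×10^-4 + 0.7373 = 0.7381 m·K/W
Q' = ΔT/ΣR = (265 °C − 28.8 °C)/0.7381 = 320 W/m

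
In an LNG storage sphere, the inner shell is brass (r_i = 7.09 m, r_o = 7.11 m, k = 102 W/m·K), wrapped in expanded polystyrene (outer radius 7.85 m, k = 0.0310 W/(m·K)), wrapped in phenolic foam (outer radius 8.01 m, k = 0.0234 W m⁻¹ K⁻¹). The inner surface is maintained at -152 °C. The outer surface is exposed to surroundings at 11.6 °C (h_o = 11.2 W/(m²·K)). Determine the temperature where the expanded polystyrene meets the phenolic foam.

T = -21.9 °C

Series thermal resistances, inner to outer:
  R_brass = (1/7.09 − 1/7.11)/(4πk) = 3.967×10^-4/(4π·102) = 3.095×10^-7 K/W
  R_expanded polystyrene = (1/7.11 − 1/7.85)/(4πk) = 0.01326/(4π·0.0310) = 0.03403 K/W
  R_phenolic foam = (1/7.85 − 1/8.01)/(4πk) = 0.002545/(4π·0.0234) = 0.008654 K/W
  R_conv,out = 1/(4πr²h) = 1/(4π·8.01²·11.2) = 1.107×10^-4 K/W
ΣR = 3.095×10^-7 + 0.03403 + 0.008654 + 1.107×10^-4 = 0.04280 K/W
Q = ΔT/ΣR = (-152 °C − 11.6 °C)/0.04280 = -3822 W
From the inner boundary to the expanded polystyrene/phenolic foam interface, ΣR_partial = 0.03403 K/W.
T_interface = T_in − Q·ΣR_partial = -152 °C − (-3822)(0.03403) = -21.9 °C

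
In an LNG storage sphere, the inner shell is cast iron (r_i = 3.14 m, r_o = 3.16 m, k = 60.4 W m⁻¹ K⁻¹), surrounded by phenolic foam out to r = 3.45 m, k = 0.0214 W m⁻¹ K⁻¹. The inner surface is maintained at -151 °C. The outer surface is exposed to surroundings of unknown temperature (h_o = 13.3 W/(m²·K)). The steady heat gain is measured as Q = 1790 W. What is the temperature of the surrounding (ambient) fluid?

Series resistances:
  R_cast iron = (1/3.14 − 1/3.16)/(4πk) = 0.002016/(4π·60.4) = 2.656×10^-6 K/W
  R_phenolic foam = (1/3.16 − 1/3.45)/(4πk) = 0.02660/(4π·0.0214) = 0.09892 K/W
  R_conv,out = 1/(4πr²h) = 1/(4π·3.45²·13.3) = 5.027×10^-4 K/W
ΣR = 0.09942 K/W
ΔT = Q·ΣR = 1790 × 0.09942 = 178.0 K
Heat flows inward, so T_out = T_in + ΔT = -151 + 178.0 = 27.0 °C

T_out = 27.0 °C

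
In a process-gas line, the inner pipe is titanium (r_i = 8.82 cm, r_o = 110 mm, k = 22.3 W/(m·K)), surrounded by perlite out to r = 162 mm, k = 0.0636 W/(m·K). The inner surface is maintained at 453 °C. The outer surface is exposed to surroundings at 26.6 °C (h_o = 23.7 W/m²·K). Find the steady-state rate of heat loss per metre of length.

Treat each layer as a resistance in series:
  R'_titanium = ln(0.110/0.0882)/(2πk) = 0.2209/(2π·22.3) = 0.001576 m·K/W
  R'_perlite = ln(0.162/0.110)/(2πk) = 0.3871/(2π·0.0636) = 0.9687 m·K/W
  R'_conv,out = 1/(2πr h) = 1/(2π·0.162·23.7) = 0.04145 m·K/W
ΣR = 0.001576 + 0.9687 + 0.04145 = 1.012 m·K/W
Q' = ΔT/ΣR = (453 °C − 26.6 °C)/1.012 = 421 W/m

Q' = 421 W/m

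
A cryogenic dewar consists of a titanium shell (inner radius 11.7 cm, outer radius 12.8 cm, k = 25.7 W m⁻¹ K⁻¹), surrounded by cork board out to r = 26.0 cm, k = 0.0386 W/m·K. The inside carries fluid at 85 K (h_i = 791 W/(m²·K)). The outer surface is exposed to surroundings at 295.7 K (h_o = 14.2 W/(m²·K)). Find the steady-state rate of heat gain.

Q = 25.5 W

Resistance network (inner→outer):
  R_conv,in = 1/(4πr²h) = 1/(4π·0.117²·791) = 0.007349 K/W
  R_titanium = (1/0.117 − 1/0.128)/(4πk) = 0.7345/(4π·25.7) = 0.002274 K/W
  R_cork board = (1/0.128 − 1/0.260)/(4πk) = 3.966/(4π·0.0386) = 8.177 K/W
  R_conv,out = 1/(4πr²h) = 1/(4π·0.260²·14.2) = 0.08290 K/W
ΣR = 0.007349 + 0.002274 + 8.177 + 0.08290 = 8.270 K/W
Q = ΔT/ΣR = (85 K − 295.7 K)/8.270 = -25.5 W
(Negative Q ⇒ heat flows inward; heat gain = 25.5 W.)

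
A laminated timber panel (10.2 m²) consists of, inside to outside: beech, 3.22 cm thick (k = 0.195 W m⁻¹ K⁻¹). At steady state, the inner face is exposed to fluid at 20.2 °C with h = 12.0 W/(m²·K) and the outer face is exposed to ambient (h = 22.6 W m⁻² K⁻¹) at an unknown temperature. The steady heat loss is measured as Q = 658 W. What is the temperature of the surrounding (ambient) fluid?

T_out = 1.32 °C

Series resistances:
  R_conv,in = 1/(hA) = 1/(12.0·10.2) = 0.008170 K/W
  R_beech = L/(kA) = 0.0322/(0.195·10.2) = 0.01619 K/W
  R_conv,out = 1/(hA) = 1/(22.6·10.2) = 0.004338 K/W
ΣR = 0.02870 K/W
ΔT = Q·ΣR = 658 × 0.02870 = 18.88 K
Heat flows outward, so T_out = T_in − ΔT = 20.2 − 18.88 = 1.32 °C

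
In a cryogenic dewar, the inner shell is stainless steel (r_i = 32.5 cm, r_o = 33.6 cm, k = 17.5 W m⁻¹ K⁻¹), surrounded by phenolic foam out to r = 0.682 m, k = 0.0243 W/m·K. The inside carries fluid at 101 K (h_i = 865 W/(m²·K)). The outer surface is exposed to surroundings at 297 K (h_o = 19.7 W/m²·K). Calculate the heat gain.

Q = 39.6 W

Resistance network (inner→outer):
  R_conv,in = 1/(4πr²h) = 1/(4π·0.325²·865) = 8.710×10^-4 K/W
  R_stainless steel = (1/0.325 − 1/0.336)/(4πk) = 0.1007/(4π·17.5) = 4.581×10^-4 K/W
  R_phenolic foam = (1/0.336 − 1/0.682)/(4πk) = 1.510/(4π·0.0243) = 4.945 K/W
  R_conv,out = 1/(4πr²h) = 1/(4π·0.682²·19.7) = 0.008685 K/W
ΣR = 8.710×10^-4 + 4.581×10^-4 + 4.945 + 0.008685 = 4.955 K/W
Q = ΔT/ΣR = (101 K − 297 K)/4.955 = -39.6 W
(Negative Q ⇒ heat flows inward; heat gain = 39.6 W.)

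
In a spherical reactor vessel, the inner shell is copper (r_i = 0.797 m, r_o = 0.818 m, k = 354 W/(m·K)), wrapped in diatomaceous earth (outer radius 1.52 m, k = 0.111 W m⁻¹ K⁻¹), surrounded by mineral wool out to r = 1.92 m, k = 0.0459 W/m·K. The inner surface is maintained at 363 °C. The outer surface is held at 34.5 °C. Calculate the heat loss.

Treat each layer as a resistance in series:
  R_copper = (1/0.797 − 1/0.818)/(4πk) = 0.03221/(4π·354) = 7.241×10^-6 K/W
  R_diatomaceous earth = (1/0.818 − 1/1.52)/(4πk) = 0.5646/(4π·0.111) = 0.4048 K/W
  R_mineral wool = (1/1.52 − 1/1.92)/(4πk) = 0.1371/(4π·0.0459) = 0.2376 K/W
ΣR = 7.241×10^-6 + 0.4048 + 0.2376 = 0.6424 K/W
Q = ΔT/ΣR = (363 °C − 34.5 °C)/0.6424 = 511 W

Q = 511 W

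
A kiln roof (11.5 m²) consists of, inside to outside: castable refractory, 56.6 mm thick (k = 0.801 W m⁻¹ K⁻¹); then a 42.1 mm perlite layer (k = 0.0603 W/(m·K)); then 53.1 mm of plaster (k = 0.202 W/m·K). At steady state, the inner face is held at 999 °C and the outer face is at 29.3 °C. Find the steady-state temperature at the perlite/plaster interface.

T = 276 °C

Series thermal resistances, inner to outer:
  R_castable refractory = L/(kA) = 0.0566/(0.801·11.5) = 0.006144 K/W
  R_perlite = L/(kA) = 0.0421/(0.0603·11.5) = 0.06071 K/W
  R_plaster = L/(kA) = 0.0531/(0.202·11.5) = 0.02286 K/W
ΣR = 0.006144 + 0.06071 + 0.02286 = 0.08971 K/W
Q = ΔT/ΣR = (999 °C − 29.3 °C)/0.08971 = 10810 W
From the inner boundary to the perlite/plaster interface, ΣR_partial = 0.06685 K/W.
T_interface = T_in − Q·ΣR_partial = 999 °C − (10810)(0.06685) = 276 °C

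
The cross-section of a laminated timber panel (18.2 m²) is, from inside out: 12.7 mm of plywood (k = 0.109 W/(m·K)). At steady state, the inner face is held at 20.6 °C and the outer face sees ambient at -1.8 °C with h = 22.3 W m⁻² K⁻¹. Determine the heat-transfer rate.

Series thermal resistances, inner to outer:
  R_plywood = L/(kA) = 0.0127/(0.109·18.2) = 0.006402 K/W
  R_conv,out = 1/(hA) = 1/(22.3·18.2) = 0.002464 K/W
ΣR = 0.006402 + 0.002464 = 0.008866 K/W
Q = ΔT/ΣR = (20.6 °C − -1.8 °C)/0.008866 = 2530 W

Q = 2530 W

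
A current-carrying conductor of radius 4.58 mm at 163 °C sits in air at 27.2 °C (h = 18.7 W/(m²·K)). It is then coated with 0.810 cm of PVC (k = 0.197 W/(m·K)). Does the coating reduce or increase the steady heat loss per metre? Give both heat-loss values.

increases: 73.1 → 90.9 W/m

Critical radius for a cylinder: r_cr = k/h = 0.0105 m = 1.05 cm.
Outer radius after coating: r₂ = 0.00458 + 0.00810 = 0.01268 m.
r₁ < r_cr < r₂: heat loss rises to a maximum at r_cr then falls. Whether the coating helps depends on whether Q(r₂) has dropped back below Q(r₁).
Bare: R = 1/(2πr₁h) = 1.858 m·K/W; Q = 135.8/1.858 = 73.1 W/m.
Coated: R = R_cond + R_conv = 1.494 m·K/W; Q = 135.8/1.494 = 90.9 W/m.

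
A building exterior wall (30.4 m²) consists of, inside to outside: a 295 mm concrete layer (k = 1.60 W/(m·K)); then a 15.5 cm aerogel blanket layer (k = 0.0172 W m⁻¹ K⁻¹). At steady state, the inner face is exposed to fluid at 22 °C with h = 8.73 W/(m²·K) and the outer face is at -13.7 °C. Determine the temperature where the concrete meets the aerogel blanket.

T = 20.9 °C

Resistance network (inner→outer):
  R_conv,in = 1/(hA) = 1/(8.73·30.4) = 0.003768 K/W
  R_concrete = L/(kA) = 0.295/(1.60·30.4) = 0.006065 K/W
  R_aerogel blanket = L/(kA) = 0.155/(0.0172·30.4) = 0.2964 K/W
ΣR = 0.003768 + 0.006065 + 0.2964 = 0.3062 K/W
Q = ΔT/ΣR = (22 °C − -13.7 °C)/0.3062 = 116.6 W
From the inner boundary to the concrete/aerogel blanket interface, ΣR_partial = 0.009833 K/W.
T_interface = T_in − Q·ΣR_partial = 22 °C − (116.6)(0.009833) = 20.9 °C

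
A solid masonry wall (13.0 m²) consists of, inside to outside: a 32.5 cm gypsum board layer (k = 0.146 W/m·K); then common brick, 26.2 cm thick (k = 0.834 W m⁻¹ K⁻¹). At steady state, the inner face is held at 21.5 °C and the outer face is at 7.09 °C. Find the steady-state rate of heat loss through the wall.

Resistance network (inner→outer):
  R_gypsum board = L/(kA) = 0.325/(0.146·13.0) = 0.1712 K/W
  R_common brick = L/(kA) = 0.262/(0.834·13.0) = 0.02417 K/W
ΣR = 0.1712 + 0.02417 = 0.1954 K/W
Q = ΔT/ΣR = (21.5 °C − 7.09 °C)/0.1954 = 73.7 W

Q = 73.7 W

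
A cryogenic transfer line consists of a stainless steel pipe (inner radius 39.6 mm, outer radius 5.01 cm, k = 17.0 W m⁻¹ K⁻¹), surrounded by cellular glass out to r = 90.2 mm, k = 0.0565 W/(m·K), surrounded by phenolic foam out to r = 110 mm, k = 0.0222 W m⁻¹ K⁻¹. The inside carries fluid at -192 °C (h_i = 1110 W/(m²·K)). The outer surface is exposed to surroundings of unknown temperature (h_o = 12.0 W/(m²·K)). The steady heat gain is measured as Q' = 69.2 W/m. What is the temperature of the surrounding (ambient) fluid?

Series resistances:
  R'_conv,in = 1/(2πr h) = 1/(2π·0.0396·1110) = 0.003621 m·K/W
  R'_stainless steel = ln(0.0501/0.0396)/(2πk) = 0.2352/(2π·17.0) = 0.002202 m·K/W
  R'_cellular glass = ln(0.0902/0.0501)/(2πk) = 0.5880/(2π·0.0565) = 1.656 m·K/W
  R'_phenolic foam = ln(0.110/0.0902)/(2πk) = 0.1985/(2π·0.0222) = 1.423 m·K/W
  R'_conv,out = 1/(2πr h) = 1/(2π·0.110·12.0) = 0.1206 m·K/W
ΣR = 3.205 m·K/W
ΔT = Q'·ΣR = 69.2 × 3.205 = 221.8 K
Heat flows inward, so T_out = T_in + ΔT = -192 + 221.8 = 29.8 °C

T_out = 29.8 °C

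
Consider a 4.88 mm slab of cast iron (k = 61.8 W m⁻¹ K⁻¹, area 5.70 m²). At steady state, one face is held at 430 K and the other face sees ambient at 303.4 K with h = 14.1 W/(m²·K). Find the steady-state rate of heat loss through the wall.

Treat each layer as a resistance in series:
  R_cast iron = L/(kA) = 0.00488/(61.8·5.70) = 1.385×10^-5 K/W
  R_conv,out = 1/(hA) = 1/(14.1·5.70) = 0.01244 K/W
ΣR = 1.385×10^-5 + 0.01244 = 0.01245 K/W
Q = ΔT/ΣR = (430 K − 303.4 K)/0.01245 = 10200 W

Q = 10200 W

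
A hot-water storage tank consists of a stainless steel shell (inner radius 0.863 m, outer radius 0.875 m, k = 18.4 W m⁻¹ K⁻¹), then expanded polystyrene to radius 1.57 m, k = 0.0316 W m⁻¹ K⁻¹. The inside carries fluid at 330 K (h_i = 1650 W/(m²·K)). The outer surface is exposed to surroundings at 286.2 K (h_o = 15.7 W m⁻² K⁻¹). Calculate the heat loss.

Series thermal resistances, inner to outer:
  R_conv,in = 1/(4πr²h) = 1/(4π·0.863²·1650) = 6.476×10^-5 K/W
  R_stainless steel = (1/0.863 − 1/0.875)/(4πk) = 0.01589/(4π·18.4) = 6.873×10^-5 K/W
  R_expanded polystyrene = (1/0.875 − 1/1.57)/(4πk) = 0.5059/(4π·0.0316) = 1.274 K/W
  R_conv,out = 1/(4πr²h) = 1/(4π·1.57²·15.7) = 0.002056 K/W
ΣR = 6.476×10^-5 + 6.873×10^-5 + 1.274 + 0.002056 = 1.276 K/W
Q = ΔT/ΣR = (330 K − 286.2 K)/1.276 = 34.3 W

Q = 34.3 W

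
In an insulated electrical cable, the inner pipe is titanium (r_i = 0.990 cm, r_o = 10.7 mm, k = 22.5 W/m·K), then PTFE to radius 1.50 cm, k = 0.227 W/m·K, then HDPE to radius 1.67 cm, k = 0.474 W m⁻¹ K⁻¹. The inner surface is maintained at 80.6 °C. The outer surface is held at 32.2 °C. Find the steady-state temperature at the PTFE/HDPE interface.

Resistance network (inner→outer):
  R'_titanium = ln(0.0107/0.00990)/(2πk) = 0.07771/(2π·22.5) = 5.497×10^-4 m·K/W
  R'_PTFE = ln(0.0150/0.0107)/(2πk) = 0.3378/(2π·0.227) = 0.2368 m·K/W
  R'_HDPE = ln(0.0167/0.0150)/(2πk) = 0.1074/(2π·0.474) = 0.03605 m·K/W
ΣR = 5.497×10^-4 + 0.2368 + 0.03605 = 0.2734 m·K/W
Q' = ΔT/ΣR = (80.6 °C − 32.2 °C)/0.2734 = 177.0 W/m
From the inner boundary to the PTFE/HDPE interface, ΣR_partial = 0.2373 m·K/W.
T_interface = T_in − Q'·ΣR_partial = 80.6 °C − (177.0)(0.2373) = 38.6 °C

T = 38.6 °C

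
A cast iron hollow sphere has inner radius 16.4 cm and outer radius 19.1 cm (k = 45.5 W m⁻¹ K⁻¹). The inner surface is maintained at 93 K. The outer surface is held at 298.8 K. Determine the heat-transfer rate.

Q = 1.37×10^5 W

Q = 4πk·ΔT/(1/r₁ − 1/r₂) = 4π × 45.5 × 205.8 / (1/0.164 − 1/0.191) = 1.37×10^5 W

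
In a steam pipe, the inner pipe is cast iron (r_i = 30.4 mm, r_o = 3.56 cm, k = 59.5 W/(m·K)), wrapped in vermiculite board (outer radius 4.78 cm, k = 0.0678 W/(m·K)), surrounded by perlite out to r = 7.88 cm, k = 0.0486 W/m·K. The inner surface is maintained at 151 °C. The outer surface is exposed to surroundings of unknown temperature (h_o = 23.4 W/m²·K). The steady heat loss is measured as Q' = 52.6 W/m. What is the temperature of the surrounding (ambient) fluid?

T_out = 23.9 °C

Sum the resistances:
  R'_cast iron = ln(0.0356/0.0304)/(2πk) = 0.1579/(2π·59.5) = 4.224×10^-4 m·K/W
  R'_vermiculite board = ln(0.0478/0.0356)/(2πk) = 0.2947/(2π·0.0678) = 0.6917 m·K/W
  R'_perlite = ln(0.0788/0.0478)/(2πk) = 0.4999/(2π·0.0486) = 1.637 m·K/W
  R'_conv,out = 1/(2πr h) = 1/(2π·0.0788·23.4) = 0.08631 m·K/W
ΣR = 2.416 m·K/W
ΔT = Q'·ΣR = 52.6 × 2.416 = 127.1 K
Heat flows outward, so T_out = T_in − ΔT = 151 − 127.1 = 23.9 °C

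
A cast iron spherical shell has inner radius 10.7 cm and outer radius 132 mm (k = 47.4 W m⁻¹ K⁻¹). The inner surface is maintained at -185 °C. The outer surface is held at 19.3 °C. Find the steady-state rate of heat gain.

Q = 4πk·ΔT/(1/r₁ − 1/r₂) = 4π × 47.4 × 204.3 / (1/0.107 − 1/0.132) = 68800 W

Q = 68800 W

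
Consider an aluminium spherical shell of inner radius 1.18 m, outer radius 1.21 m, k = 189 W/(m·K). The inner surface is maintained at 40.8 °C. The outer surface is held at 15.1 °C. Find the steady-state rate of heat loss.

Q = 2910 kW

Q = 4πk·ΔT/(1/r₁ − 1/r₂) = 4π × 189 × 25.7 / (1/1.18 − 1/1.21) = 2.91×10^6 W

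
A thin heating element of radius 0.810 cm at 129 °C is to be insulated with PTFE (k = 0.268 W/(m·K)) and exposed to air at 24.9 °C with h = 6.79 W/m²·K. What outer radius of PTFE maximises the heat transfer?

r_cr = 3.95 cm

For a cylinder, r_cr = k_ins/h = 0.268/6.79 = 0.0395 m = 3.95 cm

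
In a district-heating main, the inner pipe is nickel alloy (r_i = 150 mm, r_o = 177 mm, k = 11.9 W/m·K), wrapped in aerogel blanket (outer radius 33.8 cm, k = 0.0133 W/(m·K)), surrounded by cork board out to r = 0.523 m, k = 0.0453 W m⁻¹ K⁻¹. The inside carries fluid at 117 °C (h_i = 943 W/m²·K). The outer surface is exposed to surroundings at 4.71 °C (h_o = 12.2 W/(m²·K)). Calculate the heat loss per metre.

Treat each layer as a resistance in series:
  R'_conv,in = 1/(2πr h) = 1/(2π·0.150·943) = 0.001125 m·K/W
  R'_nickel alloy = ln(0.177/0.150)/(2πk) = 0.1655/(2π·11.9) = 0.002214 m·K/W
  R'_aerogel blanket = ln(0.338/0.177)/(2πk) = 0.6469/(2π·0.0133) = 7.741 m·K/W
  R'_cork board = ln(0.523/0.338)/(2πk) = 0.4365/(2π·0.0453) = 1.534 m·K/W
  R'_conv,out = 1/(2πr h) = 1/(2π·0.523·12.2) = 0.02494 m·K/W
ΣR = 0.001125 + 0.002214 + 7.741 + 1.534 + 0.02494 = 9.303 m·K/W
Q' = ΔT/ΣR = (117 °C − 4.71 °C)/9.303 = 12.1 W/m

Q' = 12.1 W/m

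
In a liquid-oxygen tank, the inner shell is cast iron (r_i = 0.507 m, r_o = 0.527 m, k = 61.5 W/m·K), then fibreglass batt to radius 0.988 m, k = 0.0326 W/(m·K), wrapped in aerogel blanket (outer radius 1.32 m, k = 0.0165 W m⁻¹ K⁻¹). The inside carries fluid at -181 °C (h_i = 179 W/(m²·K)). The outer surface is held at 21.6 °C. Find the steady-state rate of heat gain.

Series thermal resistances, inner to outer:
  R_conv,in = 1/(4πr²h) = 1/(4π·0.507²·179) = 0.001730 K/W
  R_cast iron = (1/0.507 − 1/0.527)/(4πk) = 0.07485/(4π·61.5) = 9.686×10^-5 K/W
  R_fibreglass batt = (1/0.527 − 1/0.988)/(4πk) = 0.8854/(4π·0.0326) = 2.161 K/W
  R_aerogel blanket = (1/0.988 − 1/1.32)/(4πk) = 0.2546/(4π·0.0165) = 1.228 K/W
ΣR = 0.001730 + 9.686×10^-5 + 2.161 + 1.228 = 3.391 K/W
Q = ΔT/ΣR = (-181 °C − 21.6 °C)/3.391 = -59.7 W
(Negative Q ⇒ heat flows inward; heat gain = 59.7 W.)

Q = 59.7 W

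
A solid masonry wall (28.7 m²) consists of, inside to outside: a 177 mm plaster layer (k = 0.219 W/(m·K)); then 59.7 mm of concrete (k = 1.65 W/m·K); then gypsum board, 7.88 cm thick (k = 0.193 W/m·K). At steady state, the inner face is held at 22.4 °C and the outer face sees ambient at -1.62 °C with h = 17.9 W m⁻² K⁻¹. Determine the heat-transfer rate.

Q = 527 W

Treat each layer as a resistance in series:
  R_plaster = L/(kA) = 0.177/(0.219·28.7) = 0.02816 K/W
  R_concrete = L/(kA) = 0.0597/(1.65·28.7) = 0.001261 K/W
  R_gypsum board = L/(kA) = 0.0788/(0.193·28.7) = 0.01423 K/W
  R_conv,out = 1/(hA) = 1/(17.9·28.7) = 0.001947 K/W
ΣR = 0.02816 + 0.001261 + 0.01423 + 0.001947 = 0.04560 K/W
Q = ΔT/ΣR = (22.4 °C − -1.62 °C)/0.04560 = 527 W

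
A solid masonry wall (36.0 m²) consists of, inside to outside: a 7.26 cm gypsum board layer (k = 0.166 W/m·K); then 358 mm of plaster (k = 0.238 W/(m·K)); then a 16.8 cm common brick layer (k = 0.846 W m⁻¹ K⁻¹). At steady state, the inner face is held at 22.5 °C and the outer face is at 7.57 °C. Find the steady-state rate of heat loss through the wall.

Treat each layer as a resistance in series:
  R_gypsum board = L/(kA) = 0.0726/(0.166·36.0) = 0.01215 K/W
  R_plaster = L/(kA) = 0.358/(0.238·36.0) = 0.04178 K/W
  R_common brick = L/(kA) = 0.168/(0.846·36.0) = 0.005516 K/W
ΣR = 0.01215 + 0.04178 + 0.005516 = 0.05945 K/W
Q = ΔT/ΣR = (22.5 °C − 7.57 °C)/0.05945 = 251 W

Q = 251 W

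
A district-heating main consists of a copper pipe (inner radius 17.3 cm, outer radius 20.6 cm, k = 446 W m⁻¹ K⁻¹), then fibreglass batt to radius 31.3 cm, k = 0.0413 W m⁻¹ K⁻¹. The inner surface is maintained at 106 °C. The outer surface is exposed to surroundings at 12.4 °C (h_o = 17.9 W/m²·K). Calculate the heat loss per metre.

Treat each layer as a resistance in series:
  R'_copper = ln(0.206/0.173)/(2πk) = 0.1746/(2π·446) = 6.230×10^-5 m·K/W
  R'_fibreglass batt = ln(0.313/0.206)/(2πk) = 0.4183/(2π·0.0413) = 1.612 m·K/W
  R'_conv,out = 1/(2πr h) = 1/(2π·0.313·17.9) = 0.02841 m·K/W
ΣR = 6.230×10^-5 + 1.612 + 0.02841 = 1.640 m·K/W
Q' = ΔT/ΣR = (106 °C − 12.4 °C)/1.640 = 57.1 W/m

Q' = 57.1 W/m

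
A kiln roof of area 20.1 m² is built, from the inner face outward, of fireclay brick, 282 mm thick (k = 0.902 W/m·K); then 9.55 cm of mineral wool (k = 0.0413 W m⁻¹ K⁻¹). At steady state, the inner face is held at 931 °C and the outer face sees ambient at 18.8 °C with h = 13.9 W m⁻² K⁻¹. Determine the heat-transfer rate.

Q = 6.80 kW

Series thermal resistances, inner to outer:
  R_fireclay brick = L/(kA) = 0.282/(0.902·20.1) = 0.01555 K/W
  R_mineral wool = L/(kA) = 0.0955/(0.0413·20.1) = 0.1150 K/W
  R_conv,out = 1/(hA) = 1/(13.9·20.1) = 0.003579 K/W
ΣR = 0.01555 + 0.1150 + 0.003579 = 0.1341 K/W
Q = ΔT/ΣR = (931 °C − 18.8 °C)/0.1341 = 6800 W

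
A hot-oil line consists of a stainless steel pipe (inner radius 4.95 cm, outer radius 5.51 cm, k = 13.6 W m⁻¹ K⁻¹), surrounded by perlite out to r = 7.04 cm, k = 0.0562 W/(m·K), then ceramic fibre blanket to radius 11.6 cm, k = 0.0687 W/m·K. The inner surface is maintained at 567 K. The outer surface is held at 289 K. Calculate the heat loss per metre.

Resistance network (inner→outer):
  R'_stainless steel = ln(0.0551/0.0495)/(2πk) = 0.1072/(2π·13.6) = 0.001254 m·K/W
  R'_perlite = ln(0.0704/0.0551)/(2πk) = 0.2450/(2π·0.0562) = 0.6939 m·K/W
  R'_ceramic fibre blanket = ln(0.116/0.0704)/(2πk) = 0.4994/(2π·0.0687) = 1.157 m·K/W
ΣR = 0.001254 + 0.6939 + 1.157 = 1.852 m·K/W
Q' = ΔT/ΣR = (567 K − 289 K)/1.852 = 150 W/m

Q' = 150 W/m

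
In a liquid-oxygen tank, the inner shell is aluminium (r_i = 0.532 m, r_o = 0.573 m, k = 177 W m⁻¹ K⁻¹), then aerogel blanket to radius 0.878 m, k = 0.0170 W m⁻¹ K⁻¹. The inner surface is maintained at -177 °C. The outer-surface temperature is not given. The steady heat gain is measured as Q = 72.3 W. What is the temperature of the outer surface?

T_out = 28.2 °C

Sum the resistances:
  R_aluminium = (1/0.532 − 1/0.573)/(4πk) = 0.1345/(4π·177) = 6.047×10^-5 K/W
  R_aerogel blanket = (1/0.573 − 1/0.878)/(4πk) = 0.6062/(4π·0.0170) = 2.838 K/W
ΣR = 2.838 K/W
ΔT = Q·ΣR = 72.3 × 2.838 = 205.2 K
Heat flows inward, so T_out = T_in + ΔT = -177 + 205.2 = 28.2 °C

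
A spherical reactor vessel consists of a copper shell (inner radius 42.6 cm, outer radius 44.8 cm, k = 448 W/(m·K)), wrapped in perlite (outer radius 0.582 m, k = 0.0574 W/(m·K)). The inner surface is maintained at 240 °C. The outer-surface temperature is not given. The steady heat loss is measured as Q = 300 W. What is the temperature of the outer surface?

T_out = 26.2 °C

Sum the resistances:
  R_copper = (1/0.426 − 1/0.448)/(4πk) = 0.1153/(4π·448) = 2.048×10^-5 K/W
  R_perlite = (1/0.448 − 1/0.582)/(4πk) = 0.5139/(4π·0.0574) = 0.7125 K/W
ΣR = 0.7125 K/W
ΔT = Q·ΣR = 300 × 0.7125 = 213.8 K
Heat flows outward, so T_out = T_in − ΔT = 240 − 213.8 = 26.2 °C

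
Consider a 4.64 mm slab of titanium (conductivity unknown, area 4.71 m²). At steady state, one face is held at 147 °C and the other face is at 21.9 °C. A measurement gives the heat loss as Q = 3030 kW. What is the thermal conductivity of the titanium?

ΣR = ΔT/Q = |147 − 21.9|/3.03×10^6 = 4.129×10^-5 K/W
L/(kA) = 4.129×10^-5 ⇒ k = 0.00464/(4.129×10^-5·4.71) = 23.9 W/m·K

k = 23.9 W/m·K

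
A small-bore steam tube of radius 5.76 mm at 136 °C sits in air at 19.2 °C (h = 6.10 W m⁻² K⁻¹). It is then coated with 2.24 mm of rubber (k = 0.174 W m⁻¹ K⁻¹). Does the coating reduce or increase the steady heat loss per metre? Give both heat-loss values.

Critical radius for a cylinder: r_cr = k/h = 0.0285 m = 2.85 cm.
Outer radius after coating: r₂ = 0.00576 + 0.00224 = 0.00800 m.
Since r₁ < r_cr and r₂ ≤ r_cr, the coating moves toward the maximum at r_cr — heat loss rises.
Bare: R = 1/(2πr₁h) = 4.530 m·K/W; Q = 116.8/4.530 = 25.8 W/m.
Coated: R = R_cond + R_conv = 3.562 m·K/W; Q = 116.8/3.562 = 32.8 W/m.

increases: 25.8 → 32.8 W/m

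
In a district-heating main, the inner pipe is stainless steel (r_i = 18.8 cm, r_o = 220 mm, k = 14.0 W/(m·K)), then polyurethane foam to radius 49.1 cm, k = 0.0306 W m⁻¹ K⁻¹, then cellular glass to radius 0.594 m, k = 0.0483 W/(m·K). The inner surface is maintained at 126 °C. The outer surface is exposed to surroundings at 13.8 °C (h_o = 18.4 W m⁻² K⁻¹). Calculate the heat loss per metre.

Series thermal resistances, inner to outer:
  R'_stainless steel = ln(0.220/0.188)/(2πk) = 0.1572/(2π·14.0) = 0.001787 m·K/W
  R'_polyurethane foam = ln(0.491/0.220)/(2πk) = 0.8028/(2π·0.0306) = 4.176 m·K/W
  R'_cellular glass = ln(0.594/0.491)/(2πk) = 0.1904/(2π·0.0483) = 0.6275 m·K/W
  R'_conv,out = 1/(2πr h) = 1/(2π·0.594·18.4) = 0.01456 m·K/W
ΣR = 0.001787 + 4.176 + 0.6275 + 0.01456 = 4.820 m·K/W
Q' = ΔT/ΣR = (126 °C − 13.8 °C)/4.820 = 23.3 W/m

Q' = 23.3 W/m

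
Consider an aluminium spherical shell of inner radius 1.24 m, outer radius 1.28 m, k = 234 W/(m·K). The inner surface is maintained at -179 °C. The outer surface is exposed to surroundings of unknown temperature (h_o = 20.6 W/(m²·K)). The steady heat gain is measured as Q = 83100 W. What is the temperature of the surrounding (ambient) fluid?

T_out = 17.6 °C

Series resistances:
  R_aluminium = (1/1.24 − 1/1.28)/(4πk) = 0.02520/(4π·234) = 8.570×10^-6 K/W
  R_conv,out = 1/(4πr²h) = 1/(4π·1.28²·20.6) = 0.002358 K/W
ΣR = 0.002366 K/W
ΔT = Q·ΣR = 83100 × 0.002366 = 196.6 K
Heat flows inward, so T_out = T_in + ΔT = -179 + 196.6 = 17.6 °C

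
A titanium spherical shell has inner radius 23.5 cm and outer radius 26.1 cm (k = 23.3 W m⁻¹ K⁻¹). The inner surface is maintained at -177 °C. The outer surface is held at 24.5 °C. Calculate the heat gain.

Q = 1.39×10^5 W

Q = 4πk·ΔT/(1/r₁ − 1/r₂) = 4π × 23.3 × 201.5 / (1/0.235 − 1/0.261) = 1.39×10^5 W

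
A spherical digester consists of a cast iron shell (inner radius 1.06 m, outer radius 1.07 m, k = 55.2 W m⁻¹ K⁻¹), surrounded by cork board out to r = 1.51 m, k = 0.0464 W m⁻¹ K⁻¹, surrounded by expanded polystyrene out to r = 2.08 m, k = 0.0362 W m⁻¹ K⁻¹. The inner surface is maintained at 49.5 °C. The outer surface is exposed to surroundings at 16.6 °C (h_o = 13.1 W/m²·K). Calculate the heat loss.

Series thermal resistances, inner to outer:
  R_cast iron = (1/1.06 − 1/1.07)/(4πk) = 0.008817/(4π·55.2) = 1.271×10^-5 K/W
  R_cork board = (1/1.07 − 1/1.51)/(4πk) = 0.2723/(4π·0.0464) = 0.4671 K/W
  R_expanded polystyrene = (1/1.51 − 1/2.08)/(4πk) = 0.1815/(4π·0.0362) = 0.3989 K/W
  R_conv,out = 1/(4πr²h) = 1/(4π·2.08²·13.1) = 0.001404 K/W
ΣR = 1.271×10^-5 + 0.4671 + 0.3989 + 0.001404 = 0.8674 K/W
Q = ΔT/ΣR = (49.5 °C − 16.6 °C)/0.8674 = 37.9 W

Q = 37.9 W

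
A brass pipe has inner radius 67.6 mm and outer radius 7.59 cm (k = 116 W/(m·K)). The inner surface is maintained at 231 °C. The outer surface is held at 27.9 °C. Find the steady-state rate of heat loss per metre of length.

Q' = 2πk·ΔT/ln(r₂/r₁) = 2π × 116 × 203.1 / ln(0.0759/0.0676) = 1.28×10^6 W/m

Q' = 1280 kW/m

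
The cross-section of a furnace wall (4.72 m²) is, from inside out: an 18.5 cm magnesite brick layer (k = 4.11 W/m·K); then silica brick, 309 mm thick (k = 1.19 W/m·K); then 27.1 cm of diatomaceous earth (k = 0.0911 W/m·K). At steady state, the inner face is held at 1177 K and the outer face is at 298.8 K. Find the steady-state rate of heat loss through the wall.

Series thermal resistances, inner to outer:
  R_magnesite brick = L/(kA) = 0.185/(4.11·4.72) = 0.009536 K/W
  R_silica brick = L/(kA) = 0.309/(1.19·4.72) = 0.05501 K/W
  R_diatomaceous earth = L/(kA) = 0.271/(0.0911·4.72) = 0.6302 K/W
ΣR = 0.009536 + 0.05501 + 0.6302 = 0.6947 K/W
Q = ΔT/ΣR = (1177 K − 298.8 K)/0.6947 = 1260 W

Q = 1260 W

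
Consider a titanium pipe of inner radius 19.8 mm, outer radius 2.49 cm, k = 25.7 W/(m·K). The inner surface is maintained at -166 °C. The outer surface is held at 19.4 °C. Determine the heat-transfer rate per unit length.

Q' = 131 kW/m

Q' = 2πk·ΔT/ln(r₂/r₁) = 2π × 25.7 × 185.4 / ln(0.0249/0.0198) = 1.31×10^5 W/m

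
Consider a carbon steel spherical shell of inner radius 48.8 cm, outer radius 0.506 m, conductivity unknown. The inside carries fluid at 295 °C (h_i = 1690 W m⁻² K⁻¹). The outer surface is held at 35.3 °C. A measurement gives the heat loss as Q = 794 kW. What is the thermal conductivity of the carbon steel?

k = 44.8 W/m·K

ΣR = ΔT/Q = |295 − 35.3|/7.94×10^5 = 3.271×10^-4 K/W
Known resistances:
  R_conv,in = 1/(4πr²h) = 1/(4π·0.488²·1690) = 1.977×10^-4 K/W
R_carbon steel = ΣR − ΣR_known = 3.271×10^-4 − 1.977×10^-4 = 1.294×10^-4 K/W
(1/r₁−1/r₂)/(4πk) = 1.294×10^-4 ⇒ k = 0.07290/(4π·1.294×10^-4) = 44.8 W/m·K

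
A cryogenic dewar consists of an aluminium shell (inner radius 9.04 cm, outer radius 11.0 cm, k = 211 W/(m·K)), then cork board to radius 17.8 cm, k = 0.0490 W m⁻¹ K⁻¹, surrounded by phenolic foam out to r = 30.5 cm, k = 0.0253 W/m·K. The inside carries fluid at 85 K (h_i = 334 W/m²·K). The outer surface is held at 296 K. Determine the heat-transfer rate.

Series thermal resistances, inner to outer:
  R_conv,in = 1/(4πr²h) = 1/(4π·0.0904²·334) = 0.02915 K/W
  R_aluminium = (1/0.0904 − 1/0.110)/(4πk) = 1.971/(4π·211) = 7.434×10^-4 K/W
  R_cork board = (1/0.110 − 1/0.178)/(4πk) = 3.473/(4π·0.0490) = 5.640 K/W
  R_phenolic foam = (1/0.178 − 1/0.305)/(4πk) = 2.339/(4π·0.0253) = 7.358 K/W
ΣR = 0.02915 + 7.434×10^-4 + 5.640 + 7.358 = 13.03 K/W
Q = ΔT/ΣR = (85 K − 296 K)/13.03 = -16.2 W
(Negative Q ⇒ heat flows inward; heat gain = 16.2 W.)

Q = 16.2 W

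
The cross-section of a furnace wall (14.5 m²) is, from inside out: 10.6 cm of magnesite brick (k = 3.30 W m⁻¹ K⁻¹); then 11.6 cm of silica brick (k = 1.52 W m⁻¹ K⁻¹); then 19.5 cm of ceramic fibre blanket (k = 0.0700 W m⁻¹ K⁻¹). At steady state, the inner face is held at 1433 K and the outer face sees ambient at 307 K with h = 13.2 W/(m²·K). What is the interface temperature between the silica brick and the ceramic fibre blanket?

T = 1392 K

Treat each layer as a resistance in series:
  R_magnesite brick = L/(kA) = 0.106/(3.30·14.5) = 0.002215 K/W
  R_silica brick = L/(kA) = 0.116/(1.52·14.5) = 0.005263 K/W
  R_ceramic fibre blanket = L/(kA) = 0.195/(0.0700·14.5) = 0.1921 K/W
  R_conv,out = 1/(hA) = 1/(13.2·14.5) = 0.005225 K/W
ΣR = 0.002215 + 0.005263 + 0.1921 + 0.005225 = 0.2048 K/W
Q = ΔT/ΣR = (1433 K − 307 K)/0.2048 = 5498 W
From the inner boundary to the silica brick/ceramic fibre blanket interface, ΣR_partial = 0.007478 K/W.
T_interface = T_in − Q·ΣR_partial = 1433 K − (5498)(0.007478) = 1392 K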